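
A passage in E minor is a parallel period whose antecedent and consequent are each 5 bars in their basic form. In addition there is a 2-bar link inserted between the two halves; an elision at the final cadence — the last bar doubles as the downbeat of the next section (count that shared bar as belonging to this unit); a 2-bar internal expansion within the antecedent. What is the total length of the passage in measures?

Basic parallel period: 5 + 5 = 10 bars.
10 (basic form) + 2 (link) + 2 (internal expansion) = 14.
The elision shares a bar with the next section but does not change this unit's count.

14 measures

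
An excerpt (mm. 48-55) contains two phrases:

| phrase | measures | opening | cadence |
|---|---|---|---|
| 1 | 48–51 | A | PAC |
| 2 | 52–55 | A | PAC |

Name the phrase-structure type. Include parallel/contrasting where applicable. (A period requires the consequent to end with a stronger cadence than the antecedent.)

repeated phrase

Both phrases have the same opening (A) and the same cadence (perfect authentic cadence): the second is a restatement, not a consequent, so this is a repeated phrase rather than a period.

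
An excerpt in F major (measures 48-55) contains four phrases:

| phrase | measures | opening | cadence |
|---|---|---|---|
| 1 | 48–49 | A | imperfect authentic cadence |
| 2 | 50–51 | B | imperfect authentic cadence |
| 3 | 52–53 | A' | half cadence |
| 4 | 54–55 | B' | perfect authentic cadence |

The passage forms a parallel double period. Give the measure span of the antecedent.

In a double period the first pair of phrases (ending imperfect authentic cadence) is the large antecedent and the second pair (ending perfect authentic cadence) is the large consequent; the antecedent is measures 48–51.

measures 48–51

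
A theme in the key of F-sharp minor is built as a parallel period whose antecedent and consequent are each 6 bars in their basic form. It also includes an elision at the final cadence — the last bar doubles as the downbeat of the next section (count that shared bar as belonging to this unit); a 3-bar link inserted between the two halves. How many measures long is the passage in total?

Basic parallel period: 6 + 6 = 12 bars.
12 (basic form) + 3 (link) = 15.
The elision shares a bar with the next section but does not change this unit's count.

15 measures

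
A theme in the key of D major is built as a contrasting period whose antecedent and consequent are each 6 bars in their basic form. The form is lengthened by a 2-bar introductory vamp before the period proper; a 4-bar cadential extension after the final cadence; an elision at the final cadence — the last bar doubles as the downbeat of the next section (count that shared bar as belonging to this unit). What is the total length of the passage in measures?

Basic contrasting period: 6 + 6 = 12 bars.
12 (basic form) + 2 (introduction) + 4 (cadential extension) = 18.
The elision shares a bar with the next section but does not change this unit's count.

18 measures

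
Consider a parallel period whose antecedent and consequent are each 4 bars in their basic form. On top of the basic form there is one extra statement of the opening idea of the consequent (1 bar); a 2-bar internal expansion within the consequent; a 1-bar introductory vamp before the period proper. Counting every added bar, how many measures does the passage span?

Basic parallel period: 4 + 4 = 8 bars.
8 (basic form) + 1 (extra statement) + 2 (internal expansion) + 1 (introduction) = 12.

12 measures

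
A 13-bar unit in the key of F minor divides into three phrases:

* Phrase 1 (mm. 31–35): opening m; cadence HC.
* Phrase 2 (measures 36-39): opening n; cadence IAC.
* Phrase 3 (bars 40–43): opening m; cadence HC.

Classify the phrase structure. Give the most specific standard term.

The final phrase closes with a half cadence, which is not stronger than the preceding imperfect authentic cadence; the 3 phrases lack an overall antecedent–consequent design and so form a phrase group.

phrase group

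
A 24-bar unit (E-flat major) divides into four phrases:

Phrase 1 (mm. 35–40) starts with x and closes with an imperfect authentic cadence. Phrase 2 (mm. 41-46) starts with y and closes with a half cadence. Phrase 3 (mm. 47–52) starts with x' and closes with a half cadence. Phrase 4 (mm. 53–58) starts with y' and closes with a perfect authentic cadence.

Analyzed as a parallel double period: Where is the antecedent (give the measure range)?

measures 35–46

In a double period the four phrases pair into a large antecedent (phrases 1–2, ending half cadence) and a large consequent (phrases 3–4, ending perfect authentic cadence). The antecedent spans mm. 35–46.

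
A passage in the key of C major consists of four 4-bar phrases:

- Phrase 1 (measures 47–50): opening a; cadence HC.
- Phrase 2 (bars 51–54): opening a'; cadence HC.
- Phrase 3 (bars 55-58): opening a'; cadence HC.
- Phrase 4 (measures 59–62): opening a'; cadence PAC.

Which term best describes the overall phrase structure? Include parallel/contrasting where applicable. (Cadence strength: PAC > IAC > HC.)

parallel double period

Four phrases in two halves: the first half (measures 47–54) ends with a half cadence, the second (measures 55–62) with a perfect authentic cadence — a large antecedent–consequent pair, i.e. a double period.
Phrase 3 begins with the same material as phrase 1, making it parallel.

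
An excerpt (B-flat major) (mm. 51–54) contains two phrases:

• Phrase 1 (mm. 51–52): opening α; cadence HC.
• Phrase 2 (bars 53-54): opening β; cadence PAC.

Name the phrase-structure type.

Phrase 1 ends with a half cadence (weaker) and phrase 2 with a perfect authentic cadence (stronger): antecedent + consequent = a period.
The two phrases open with different material (α / β), so the period is contrasting.

contrasting period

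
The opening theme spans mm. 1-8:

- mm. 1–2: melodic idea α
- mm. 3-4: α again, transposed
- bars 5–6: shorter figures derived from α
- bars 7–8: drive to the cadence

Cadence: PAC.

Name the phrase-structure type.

sentence

Basic idea (mm. 1–2) + its repetition (bars 3–4) form the presentation; fragmentation and cadence (measures 5–8) form the continuation — the 8-bar whole is a sentence.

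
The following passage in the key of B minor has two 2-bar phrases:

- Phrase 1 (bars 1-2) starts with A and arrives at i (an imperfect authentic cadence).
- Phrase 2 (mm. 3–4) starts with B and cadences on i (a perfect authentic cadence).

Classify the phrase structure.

Phrase 1 ends with an imperfect authentic cadence (weaker) and phrase 2 with a perfect authentic cadence (stronger): antecedent + consequent = a period.
The two phrases open with different material (A / B), so the period is contrasting.

contrasting period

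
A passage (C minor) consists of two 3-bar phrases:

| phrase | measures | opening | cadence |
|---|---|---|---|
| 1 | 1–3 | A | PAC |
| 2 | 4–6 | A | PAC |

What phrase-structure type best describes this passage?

repeated phrase

Both phrases have the same opening (A) and the same cadence (perfect authentic cadence): the second is a restatement, not a consequent, so this is a repeated phrase rather than a period.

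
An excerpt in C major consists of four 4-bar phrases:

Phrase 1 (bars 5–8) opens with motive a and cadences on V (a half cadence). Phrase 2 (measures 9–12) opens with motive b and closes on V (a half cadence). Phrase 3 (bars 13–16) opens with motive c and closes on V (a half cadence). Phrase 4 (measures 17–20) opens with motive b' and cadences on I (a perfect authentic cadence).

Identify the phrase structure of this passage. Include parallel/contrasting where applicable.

contrasting double period

Four phrases in two halves: the first half (mm. 5-12) ends with a half cadence, the second (bars 13-20) with a perfect authentic cadence — a large antecedent–consequent pair, i.e. a double period.
Phrase 3 begins with different material from phrase 1, making it contrasting.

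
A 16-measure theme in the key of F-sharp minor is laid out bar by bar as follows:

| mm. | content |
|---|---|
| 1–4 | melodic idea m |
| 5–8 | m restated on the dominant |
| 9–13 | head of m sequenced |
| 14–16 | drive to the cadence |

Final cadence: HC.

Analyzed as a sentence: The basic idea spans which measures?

measures 1–4

The presentation of a sentence is the basic idea (measures 1–4) plus its repetition (bars 5–8); the basic idea is therefore mm. 1–4.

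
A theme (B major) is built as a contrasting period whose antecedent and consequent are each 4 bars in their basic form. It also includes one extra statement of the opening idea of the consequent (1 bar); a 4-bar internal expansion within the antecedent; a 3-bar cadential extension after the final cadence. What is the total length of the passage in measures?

Basic contrasting period: 4 + 4 = 8 bars.
8 (basic form) + 1 (extra statement) + 4 (internal expansion) + 3 (cadential extension) = 16.

16 measures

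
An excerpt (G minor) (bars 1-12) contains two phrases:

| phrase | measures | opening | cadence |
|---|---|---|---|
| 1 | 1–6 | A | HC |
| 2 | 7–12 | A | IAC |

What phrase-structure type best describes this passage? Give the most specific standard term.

parallel period

Phrase 1 ends with a half cadence (weaker) and phrase 2 with an imperfect authentic cadence (stronger): antecedent + consequent = a period.
The two phrases open with the same material (A / A), so the period is parallel.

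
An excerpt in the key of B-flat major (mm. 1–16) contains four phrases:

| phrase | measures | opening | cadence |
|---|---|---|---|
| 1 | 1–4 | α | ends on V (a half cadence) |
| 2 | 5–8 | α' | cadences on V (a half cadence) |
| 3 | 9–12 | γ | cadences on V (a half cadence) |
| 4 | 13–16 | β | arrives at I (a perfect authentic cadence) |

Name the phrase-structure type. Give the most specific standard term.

Four phrases in two halves: the first half (mm. 1–8) ends with a half cadence, the second (measures 9-16) with a perfect authentic cadence — a large antecedent–consequent pair, i.e. a double period.
Phrase 3 begins with different material from phrase 1, making it contrasting.

contrasting double period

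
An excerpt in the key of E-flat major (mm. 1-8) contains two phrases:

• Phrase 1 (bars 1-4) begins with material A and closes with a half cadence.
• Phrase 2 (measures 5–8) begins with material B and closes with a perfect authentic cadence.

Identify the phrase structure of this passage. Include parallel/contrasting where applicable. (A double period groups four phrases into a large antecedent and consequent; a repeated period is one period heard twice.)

contrasting period

Phrase 1 ends with a half cadence (weaker) and phrase 2 with a perfect authentic cadence (stronger): antecedent + consequent = a period.
The two phrases open with different material (A / B), so the period is contrasting.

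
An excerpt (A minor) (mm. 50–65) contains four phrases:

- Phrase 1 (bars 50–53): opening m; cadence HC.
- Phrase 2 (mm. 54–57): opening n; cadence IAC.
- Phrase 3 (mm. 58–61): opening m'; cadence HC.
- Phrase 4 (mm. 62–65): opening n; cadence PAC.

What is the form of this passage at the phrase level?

parallel double period

Four phrases in two halves: the first half (measures 50–57) ends with an imperfect authentic cadence, the second (bars 58–65) with a perfect authentic cadence — a large antecedent–consequent pair, i.e. a double period.
Phrase 3 begins with the same material as phrase 1, making it parallel.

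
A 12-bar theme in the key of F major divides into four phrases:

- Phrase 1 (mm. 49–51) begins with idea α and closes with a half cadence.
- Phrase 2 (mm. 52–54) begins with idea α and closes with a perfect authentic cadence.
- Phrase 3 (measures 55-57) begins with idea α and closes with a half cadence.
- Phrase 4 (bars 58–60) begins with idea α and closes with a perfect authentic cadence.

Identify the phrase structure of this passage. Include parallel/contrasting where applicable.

repeated period

The cadence pattern HC–PAC–HC–PAC is weak–strong twice, and phrases 3–4 restate phrases 1–2: a period heard twice, not a double period (which would end weakly at phrase 2).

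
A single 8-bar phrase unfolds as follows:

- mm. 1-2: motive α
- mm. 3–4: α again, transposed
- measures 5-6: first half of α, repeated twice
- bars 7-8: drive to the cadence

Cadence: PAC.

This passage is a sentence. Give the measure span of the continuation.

After the presentation (bars 1–4), the continuation covers the fragmentation through the cadence: measures 5-8.

measures 5–8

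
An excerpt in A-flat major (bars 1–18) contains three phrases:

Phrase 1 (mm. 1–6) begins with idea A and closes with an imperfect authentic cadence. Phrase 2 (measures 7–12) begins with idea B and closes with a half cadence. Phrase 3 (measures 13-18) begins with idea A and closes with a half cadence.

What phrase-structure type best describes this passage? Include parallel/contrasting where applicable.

The final phrase closes with a half cadence, which is not stronger than the preceding half cadence; the 3 phrases lack an overall antecedent–consequent design and so form a phrase group.

phrase group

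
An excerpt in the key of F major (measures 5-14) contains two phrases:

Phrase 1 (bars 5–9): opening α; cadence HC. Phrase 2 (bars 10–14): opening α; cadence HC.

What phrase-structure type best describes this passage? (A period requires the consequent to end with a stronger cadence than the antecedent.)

repeated phrase

Both phrases have the same opening (α) and the same cadence (half cadence): the second is a restatement, not a consequent, so this is a repeated phrase rather than a period.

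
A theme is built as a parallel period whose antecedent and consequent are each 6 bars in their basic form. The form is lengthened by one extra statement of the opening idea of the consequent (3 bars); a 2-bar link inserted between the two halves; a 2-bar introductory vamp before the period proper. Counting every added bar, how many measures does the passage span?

19 measures

Basic parallel period: 6 + 6 = 12 bars.
12 (basic form) + 3 (extra statement) + 2 (link) + 2 (introduction) = 19.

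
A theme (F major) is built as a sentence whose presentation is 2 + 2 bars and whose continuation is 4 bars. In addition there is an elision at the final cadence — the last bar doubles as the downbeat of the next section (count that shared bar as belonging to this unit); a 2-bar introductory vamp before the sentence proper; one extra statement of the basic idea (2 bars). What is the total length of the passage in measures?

12 measures

Basic sentence: 2 + 2 + 4 = 8 bars.
8 (basic form) + 2 (introduction) + 2 (extra statement) = 12.
The elision shares a bar with the next section but does not change this unit's count.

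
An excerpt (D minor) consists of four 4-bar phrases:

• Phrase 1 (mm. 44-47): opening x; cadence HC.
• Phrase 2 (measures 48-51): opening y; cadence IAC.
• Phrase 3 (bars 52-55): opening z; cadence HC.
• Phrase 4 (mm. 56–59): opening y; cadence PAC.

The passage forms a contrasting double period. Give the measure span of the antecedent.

measures 44–51

In a double period the first pair of phrases (ending imperfect authentic cadence) is the large antecedent and the second pair (ending perfect authentic cadence) is the large consequent; the antecedent is measures 44–51.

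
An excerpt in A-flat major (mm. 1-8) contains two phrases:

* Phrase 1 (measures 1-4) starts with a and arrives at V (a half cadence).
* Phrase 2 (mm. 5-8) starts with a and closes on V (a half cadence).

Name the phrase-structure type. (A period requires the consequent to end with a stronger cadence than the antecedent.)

Both phrases have the same opening (a) and the same cadence (half cadence): the second is a restatement, not a consequent, so this is a repeated phrase rather than a period.

repeated phrase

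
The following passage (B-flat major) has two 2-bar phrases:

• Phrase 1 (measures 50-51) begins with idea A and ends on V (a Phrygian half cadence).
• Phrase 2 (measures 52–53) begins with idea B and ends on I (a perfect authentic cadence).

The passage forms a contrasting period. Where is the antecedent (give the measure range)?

measures 50–51

The antecedent is the phrase ending with the weaker cadence (Phrygian half cadence, phrase 1) and the consequent the one ending more conclusively (perfect authentic cadence, phrase 2); the antecedent is mm. 50–51.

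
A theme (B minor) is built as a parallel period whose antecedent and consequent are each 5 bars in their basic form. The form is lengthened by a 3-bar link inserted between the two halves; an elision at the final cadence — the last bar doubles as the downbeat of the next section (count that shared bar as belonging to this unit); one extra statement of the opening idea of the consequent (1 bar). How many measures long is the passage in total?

Basic parallel period: 5 + 5 = 10 bars.
10 (basic form) + 3 (link) + 1 (extra statement) = 14.
The elision shares a bar with the next section but does not change this unit's count.

14 measures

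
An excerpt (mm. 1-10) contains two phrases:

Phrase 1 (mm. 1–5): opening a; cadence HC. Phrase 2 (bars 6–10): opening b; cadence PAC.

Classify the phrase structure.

Phrase 1 ends with a half cadence (weaker) and phrase 2 with a perfect authentic cadence (stronger): antecedent + consequent = a period.
The two phrases open with different material (a / b), so the period is contrasting.

contrasting period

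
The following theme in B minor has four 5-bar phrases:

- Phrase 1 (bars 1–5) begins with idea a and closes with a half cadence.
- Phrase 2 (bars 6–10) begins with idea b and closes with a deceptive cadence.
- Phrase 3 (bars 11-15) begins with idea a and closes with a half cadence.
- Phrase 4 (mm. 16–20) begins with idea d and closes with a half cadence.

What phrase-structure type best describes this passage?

phrase group

Phrase 4 ends with a half cadence, no stronger than phrase 2's deceptive cadence, so the four phrases do not form a double period; nor do phrases 3–4 duplicate 1–2, so it is not a repeated period. With no phrase reaching a conclusive cadence, the passage is a phrase group.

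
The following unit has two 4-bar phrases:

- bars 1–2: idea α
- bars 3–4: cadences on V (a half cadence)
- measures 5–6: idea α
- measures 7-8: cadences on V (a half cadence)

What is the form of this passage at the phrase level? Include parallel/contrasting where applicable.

repeated phrase

Both phrases have the same opening (α) and the same cadence (half cadence): the second is a restatement, not a consequent, so this is a repeated phrase rather than a period.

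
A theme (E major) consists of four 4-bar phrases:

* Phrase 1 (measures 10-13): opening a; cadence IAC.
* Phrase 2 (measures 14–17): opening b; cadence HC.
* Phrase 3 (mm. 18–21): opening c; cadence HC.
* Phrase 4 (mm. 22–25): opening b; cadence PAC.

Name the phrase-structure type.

contrasting double period

Four phrases in two halves: the first half (mm. 10–17) ends with a half cadence, the second (measures 18-25) with a perfect authentic cadence — a large antecedent–consequent pair, i.e. a double period.
Phrase 3 begins with different material from phrase 1, making it contrasting.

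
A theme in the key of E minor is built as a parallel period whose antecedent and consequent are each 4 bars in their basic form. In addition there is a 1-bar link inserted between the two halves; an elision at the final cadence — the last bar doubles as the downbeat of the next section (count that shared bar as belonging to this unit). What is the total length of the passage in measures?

Basic parallel period: 4 + 4 = 8 bars.
8 (basic form) + 1 (link) = 9.
The elision shares a bar with the next section but does not change this unit's count.

9 measures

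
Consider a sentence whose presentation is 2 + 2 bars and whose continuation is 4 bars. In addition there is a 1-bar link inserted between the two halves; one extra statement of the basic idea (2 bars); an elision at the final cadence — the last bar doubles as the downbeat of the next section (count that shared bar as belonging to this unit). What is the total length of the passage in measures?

11 measures

Basic sentence: 2 + 2 + 4 = 8 bars.
8 (basic form) + 1 (link) + 2 (extra statement) = 11.
The elision shares a bar with the next section but does not change this unit's count.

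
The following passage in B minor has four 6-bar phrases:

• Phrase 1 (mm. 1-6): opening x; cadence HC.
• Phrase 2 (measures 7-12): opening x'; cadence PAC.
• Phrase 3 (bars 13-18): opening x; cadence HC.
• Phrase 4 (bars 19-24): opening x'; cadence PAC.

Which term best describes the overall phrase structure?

The cadence pattern HC–PAC–HC–PAC is weak–strong twice, and phrases 3–4 restate phrases 1–2: a period heard twice, not a double period (which would end weakly at phrase 2).

repeated period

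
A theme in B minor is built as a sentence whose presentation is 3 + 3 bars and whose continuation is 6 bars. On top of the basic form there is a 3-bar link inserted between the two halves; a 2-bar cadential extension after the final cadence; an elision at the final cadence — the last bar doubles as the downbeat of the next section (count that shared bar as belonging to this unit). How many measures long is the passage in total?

17 measures

Basic sentence: 3 + 3 + 6 = 12 bars.
12 (basic form) + 3 (link) + 2 (cadential extension) = 17.
The elision shares a bar with the next section but does not change this unit's count.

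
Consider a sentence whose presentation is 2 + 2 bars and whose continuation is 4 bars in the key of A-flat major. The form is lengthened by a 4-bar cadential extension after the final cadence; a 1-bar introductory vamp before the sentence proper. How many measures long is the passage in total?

Basic sentence: 2 + 2 + 4 = 8 bars.
8 (basic form) + 4 (cadential extension) + 1 (introduction) = 13.

13 measures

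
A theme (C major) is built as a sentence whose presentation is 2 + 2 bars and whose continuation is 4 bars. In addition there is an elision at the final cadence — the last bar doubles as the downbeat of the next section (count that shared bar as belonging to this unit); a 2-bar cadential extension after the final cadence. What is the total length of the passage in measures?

10 measures

Basic sentence: 2 + 2 + 4 = 8 bars.
8 (basic form) + 2 (cadential extension) = 10.
The elision shares a bar with the next section but does not change this unit's count.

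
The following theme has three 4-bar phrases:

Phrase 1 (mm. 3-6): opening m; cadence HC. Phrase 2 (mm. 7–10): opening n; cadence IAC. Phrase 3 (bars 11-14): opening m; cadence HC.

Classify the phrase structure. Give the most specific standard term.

The final phrase closes with a half cadence, which is not stronger than the preceding imperfect authentic cadence; the 3 phrases lack an overall antecedent–consequent design and so form a phrase group.

phrase group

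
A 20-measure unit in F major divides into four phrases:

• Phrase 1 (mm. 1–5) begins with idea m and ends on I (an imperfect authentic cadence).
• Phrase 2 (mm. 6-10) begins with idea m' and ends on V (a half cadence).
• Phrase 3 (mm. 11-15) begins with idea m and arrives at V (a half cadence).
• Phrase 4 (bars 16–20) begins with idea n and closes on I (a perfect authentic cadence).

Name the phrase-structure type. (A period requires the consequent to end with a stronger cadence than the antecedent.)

Four phrases in two halves: the first half (measures 1–10) ends with a half cadence, the second (measures 11–20) with a perfect authentic cadence — a large antecedent–consequent pair, i.e. a double period.
Phrase 3 begins with the same material as phrase 1, making it parallel.

parallel double period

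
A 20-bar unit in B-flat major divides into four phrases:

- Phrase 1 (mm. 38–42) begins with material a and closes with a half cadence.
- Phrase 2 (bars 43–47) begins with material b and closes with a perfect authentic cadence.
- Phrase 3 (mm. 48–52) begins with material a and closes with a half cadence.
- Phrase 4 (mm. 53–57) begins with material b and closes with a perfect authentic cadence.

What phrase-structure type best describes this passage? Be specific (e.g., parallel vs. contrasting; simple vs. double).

repeated period

The cadence pattern HC–PAC–HC–PAC is weak–strong twice, and phrases 3–4 restate phrases 1–2: a period heard twice, not a double period (which would end weakly at phrase 2).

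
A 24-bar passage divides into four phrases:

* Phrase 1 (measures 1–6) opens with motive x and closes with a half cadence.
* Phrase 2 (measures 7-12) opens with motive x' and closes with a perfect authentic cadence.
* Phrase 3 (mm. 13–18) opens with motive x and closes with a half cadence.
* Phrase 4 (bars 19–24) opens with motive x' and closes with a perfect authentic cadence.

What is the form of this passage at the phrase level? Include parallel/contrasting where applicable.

The cadence pattern HC–PAC–HC–PAC is weak–strong twice, and phrases 3–4 restate phrases 1–2: a period heard twice, not a double period (which would end weakly at phrase 2).

repeated period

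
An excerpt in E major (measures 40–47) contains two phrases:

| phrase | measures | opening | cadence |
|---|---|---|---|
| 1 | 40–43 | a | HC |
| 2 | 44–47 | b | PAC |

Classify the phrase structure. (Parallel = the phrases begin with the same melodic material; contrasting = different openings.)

contrasting period

Phrase 1 ends with a half cadence (weaker) and phrase 2 with a perfect authentic cadence (stronger): antecedent + consequent = a period.
The two phrases open with different material (a / b), so the period is contrasting.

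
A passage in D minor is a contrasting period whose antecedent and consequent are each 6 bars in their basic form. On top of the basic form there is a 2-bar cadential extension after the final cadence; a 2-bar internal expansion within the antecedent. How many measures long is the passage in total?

Basic contrasting period: 6 + 6 = 12 bars.
12 (basic form) + 2 (cadential extension) + 2 (internal expansion) = 16.

16 measures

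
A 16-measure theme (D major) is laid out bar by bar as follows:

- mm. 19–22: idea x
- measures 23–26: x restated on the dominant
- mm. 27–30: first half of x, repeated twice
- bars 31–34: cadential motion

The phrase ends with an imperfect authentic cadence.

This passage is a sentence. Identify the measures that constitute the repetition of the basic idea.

measures 23–26

The presentation of a sentence is the basic idea (mm. 19–22) plus its repetition (measures 23–26); the repetition of the basic idea is therefore mm. 23–26.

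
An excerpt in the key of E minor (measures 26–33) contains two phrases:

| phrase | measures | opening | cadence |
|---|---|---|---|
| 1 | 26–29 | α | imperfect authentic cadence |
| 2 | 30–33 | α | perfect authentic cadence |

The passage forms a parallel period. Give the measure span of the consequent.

The antecedent is the phrase ending with the weaker cadence (imperfect authentic cadence, phrase 1) and the consequent the one ending more conclusively (perfect authentic cadence, phrase 2); the consequent is mm. 30–33.

measures 30–33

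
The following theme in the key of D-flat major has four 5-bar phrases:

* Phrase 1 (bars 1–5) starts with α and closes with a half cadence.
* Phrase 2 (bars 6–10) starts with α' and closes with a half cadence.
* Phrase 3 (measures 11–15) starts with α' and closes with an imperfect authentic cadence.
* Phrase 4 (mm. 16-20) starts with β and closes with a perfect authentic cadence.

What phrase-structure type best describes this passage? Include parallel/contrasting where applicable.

parallel double period

Four phrases in two halves: the first half (measures 1-10) ends with a half cadence, the second (mm. 11–20) with a perfect authentic cadence — a large antecedent–consequent pair, i.e. a double period.
Phrase 3 begins with the same material as phrase 1, making it parallel.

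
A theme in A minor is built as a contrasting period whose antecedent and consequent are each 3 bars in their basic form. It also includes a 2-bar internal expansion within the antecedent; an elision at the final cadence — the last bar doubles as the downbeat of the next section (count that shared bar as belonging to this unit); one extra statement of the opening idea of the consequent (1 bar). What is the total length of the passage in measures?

9 measures

Basic contrasting period: 3 + 3 = 6 bars.
6 (basic form) + 2 (internal expansion) + 1 (extra statement) = 9.
The elision shares a bar with the next section but does not change this unit's count.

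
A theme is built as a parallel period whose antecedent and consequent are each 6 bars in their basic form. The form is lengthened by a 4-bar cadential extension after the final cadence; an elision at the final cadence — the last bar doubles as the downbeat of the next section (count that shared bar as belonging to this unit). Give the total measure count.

Basic parallel period: 6 + 6 = 12 bars.
12 (basic form) + 4 (cadential extension) = 16.
The elision shares a bar with the next section but does not change this unit's count.

16 measures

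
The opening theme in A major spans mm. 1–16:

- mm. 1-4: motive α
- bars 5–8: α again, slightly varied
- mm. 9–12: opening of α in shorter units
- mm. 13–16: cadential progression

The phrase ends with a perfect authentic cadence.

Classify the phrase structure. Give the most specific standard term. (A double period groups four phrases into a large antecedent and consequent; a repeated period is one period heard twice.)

sentence

Basic idea (mm. 1-4) + its repetition (mm. 5-8) form the presentation; fragmentation and cadence (mm. 9–16) form the continuation — the 16-bar whole is a sentence.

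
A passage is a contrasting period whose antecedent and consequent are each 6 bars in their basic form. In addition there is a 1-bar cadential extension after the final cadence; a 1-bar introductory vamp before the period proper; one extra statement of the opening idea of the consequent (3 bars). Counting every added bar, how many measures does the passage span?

17 measures

Basic contrasting period: 6 + 6 = 12 bars.
12 (basic form) + 1 (cadential extension) + 1 (introduction) + 3 (extra statement) = 17.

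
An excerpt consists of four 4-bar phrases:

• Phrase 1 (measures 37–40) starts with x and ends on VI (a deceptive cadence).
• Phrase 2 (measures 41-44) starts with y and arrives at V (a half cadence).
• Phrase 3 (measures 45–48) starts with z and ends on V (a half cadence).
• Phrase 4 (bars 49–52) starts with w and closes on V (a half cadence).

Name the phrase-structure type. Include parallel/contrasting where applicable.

phrase group

Phrase 4 ends with a half cadence, no stronger than phrase 2's half cadence, so the four phrases do not form a double period; nor do phrases 3–4 duplicate 1–2, so it is not a repeated period. With no phrase reaching a conclusive cadence, the passage is a phrase group.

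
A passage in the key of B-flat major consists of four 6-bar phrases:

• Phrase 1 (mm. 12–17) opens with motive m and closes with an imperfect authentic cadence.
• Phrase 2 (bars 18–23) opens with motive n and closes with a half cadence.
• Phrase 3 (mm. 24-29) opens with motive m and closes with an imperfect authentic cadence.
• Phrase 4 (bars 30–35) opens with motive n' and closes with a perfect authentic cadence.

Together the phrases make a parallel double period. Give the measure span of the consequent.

In a double period the first pair of phrases (ending half cadence) is the large antecedent and the second pair (ending perfect authentic cadence) is the large consequent; the consequent is measures 24–35.

measures 24–35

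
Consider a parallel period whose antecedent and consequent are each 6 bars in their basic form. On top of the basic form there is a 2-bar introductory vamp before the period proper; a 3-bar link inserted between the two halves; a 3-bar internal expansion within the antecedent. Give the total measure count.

20 measures

Basic parallel period: 6 + 6 = 12 bars.
12 (basic form) + 2 (introduction) + 3 (link) + 3 (internal expansion) = 20.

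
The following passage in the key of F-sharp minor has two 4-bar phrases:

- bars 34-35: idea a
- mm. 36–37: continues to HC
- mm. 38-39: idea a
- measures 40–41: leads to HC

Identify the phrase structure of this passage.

repeated phrase

Both phrases have the same opening (a) and the same cadence (half cadence): the second is a restatement, not a consequent, so this is a repeated phrase rather than a period.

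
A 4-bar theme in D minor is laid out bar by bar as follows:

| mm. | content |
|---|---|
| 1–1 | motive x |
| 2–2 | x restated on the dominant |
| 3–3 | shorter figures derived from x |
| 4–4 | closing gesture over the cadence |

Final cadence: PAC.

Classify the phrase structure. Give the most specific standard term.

Basic idea (measure 1) + its repetition (bar 2) form the presentation; fragmentation and cadence (mm. 3–4) form the continuation — the 4-bar whole is a sentence.

sentence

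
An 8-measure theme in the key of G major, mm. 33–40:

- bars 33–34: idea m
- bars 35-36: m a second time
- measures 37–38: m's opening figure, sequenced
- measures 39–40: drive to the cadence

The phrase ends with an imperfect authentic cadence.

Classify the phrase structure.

Basic idea (mm. 33-34) + its repetition (mm. 35–36) form the presentation; fragmentation and cadence (mm. 37–40) form the continuation — the 8-bar whole is a sentence.

sentence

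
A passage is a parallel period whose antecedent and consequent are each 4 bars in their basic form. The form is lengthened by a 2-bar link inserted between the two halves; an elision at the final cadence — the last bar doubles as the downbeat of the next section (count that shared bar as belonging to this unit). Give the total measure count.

Basic parallel period: 4 + 4 = 8 bars.
8 (basic form) + 2 (link) = 10.
The elision shares a bar with the next section but does not change this unit's count.

10 measures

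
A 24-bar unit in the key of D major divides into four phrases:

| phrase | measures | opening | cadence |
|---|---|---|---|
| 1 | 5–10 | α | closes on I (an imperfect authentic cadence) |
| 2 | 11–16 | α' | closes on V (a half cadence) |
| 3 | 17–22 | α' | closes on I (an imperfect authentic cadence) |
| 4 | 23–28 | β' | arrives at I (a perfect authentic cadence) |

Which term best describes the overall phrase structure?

parallel double period

Four phrases in two halves: the first half (mm. 5-16) ends with a half cadence, the second (mm. 17–28) with a perfect authentic cadence — a large antecedent–consequent pair, i.e. a double period.
Phrase 3 begins with the same material as phrase 1, making it parallel.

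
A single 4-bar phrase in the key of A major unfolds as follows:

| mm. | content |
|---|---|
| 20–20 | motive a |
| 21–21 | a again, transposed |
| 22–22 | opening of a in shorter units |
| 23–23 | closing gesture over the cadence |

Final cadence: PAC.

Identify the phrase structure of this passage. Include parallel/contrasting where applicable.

sentence

Basic idea (measure 20) + its repetition (measure 21) form the presentation; fragmentation and cadence (mm. 22-23) form the continuation — the 4-bar whole is a sentence.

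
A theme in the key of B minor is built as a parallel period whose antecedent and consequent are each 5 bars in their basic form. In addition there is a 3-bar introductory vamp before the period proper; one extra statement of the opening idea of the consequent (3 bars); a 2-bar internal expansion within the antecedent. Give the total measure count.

Basic parallel period: 5 + 5 = 10 bars.
10 (basic form) + 3 (introduction) + 3 (extra statement) + 2 (internal expansion) = 18.

18 measures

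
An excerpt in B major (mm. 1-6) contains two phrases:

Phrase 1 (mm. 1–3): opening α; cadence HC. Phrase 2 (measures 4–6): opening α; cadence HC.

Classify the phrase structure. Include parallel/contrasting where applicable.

Both phrases have the same opening (α) and the same cadence (half cadence): the second is a restatement, not a consequent, so this is a repeated phrase rather than a period.

repeated phrase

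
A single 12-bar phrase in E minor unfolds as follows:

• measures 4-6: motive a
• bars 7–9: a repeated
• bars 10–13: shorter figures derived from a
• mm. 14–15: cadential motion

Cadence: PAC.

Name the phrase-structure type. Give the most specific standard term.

Basic idea (measures 4–6) + its repetition (measures 7–9) form the presentation; fragmentation and cadence (mm. 10–15) form the continuation — the 12-bar whole is a sentence.

sentence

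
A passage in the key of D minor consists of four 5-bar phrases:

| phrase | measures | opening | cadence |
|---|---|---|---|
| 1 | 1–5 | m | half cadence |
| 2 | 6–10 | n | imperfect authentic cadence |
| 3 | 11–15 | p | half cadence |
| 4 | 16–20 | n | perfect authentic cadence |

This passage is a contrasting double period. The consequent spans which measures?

measures 11–20

In a double period the four phrases pair into a large antecedent (phrases 1–2, ending imperfect authentic cadence) and a large consequent (phrases 3–4, ending perfect authentic cadence). The consequent spans bars 11–20.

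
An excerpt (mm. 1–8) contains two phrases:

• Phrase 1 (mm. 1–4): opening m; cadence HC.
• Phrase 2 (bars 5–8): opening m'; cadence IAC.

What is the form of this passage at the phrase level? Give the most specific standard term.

Phrase 1 ends with a half cadence (weaker) and phrase 2 with an imperfect authentic cadence (stronger): antecedent + consequent = a period.
The two phrases open with the same material (m / m'), so the period is parallel.

parallel period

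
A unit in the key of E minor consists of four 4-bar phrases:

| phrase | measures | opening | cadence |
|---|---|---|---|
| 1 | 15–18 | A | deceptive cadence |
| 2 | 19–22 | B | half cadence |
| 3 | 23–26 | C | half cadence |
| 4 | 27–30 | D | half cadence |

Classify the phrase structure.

phrase group

Phrase 4 ends with a half cadence, no stronger than phrase 2's half cadence, so the four phrases do not form a double period; nor do phrases 3–4 duplicate 1–2, so it is not a repeated period. With no phrase reaching a conclusive cadence, the passage is a phrase group.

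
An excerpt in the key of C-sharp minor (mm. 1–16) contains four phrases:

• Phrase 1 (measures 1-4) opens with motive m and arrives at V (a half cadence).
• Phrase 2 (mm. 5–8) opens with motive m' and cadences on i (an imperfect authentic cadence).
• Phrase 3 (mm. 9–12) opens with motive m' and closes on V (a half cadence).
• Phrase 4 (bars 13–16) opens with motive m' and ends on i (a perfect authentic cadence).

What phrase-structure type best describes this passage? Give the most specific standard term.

parallel double period

Four phrases in two halves: the first half (bars 1-8) ends with an imperfect authentic cadence, the second (bars 9–16) with a perfect authentic cadence — a large antecedent–consequent pair, i.e. a double period.
Phrase 3 begins with the same material as phrase 1, making it parallel.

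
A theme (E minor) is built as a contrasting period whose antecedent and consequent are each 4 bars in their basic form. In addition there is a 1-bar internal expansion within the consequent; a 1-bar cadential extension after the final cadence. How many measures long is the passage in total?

10 measures

Basic contrasting period: 4 + 4 = 8 bars.
8 (basic form) + 1 (internal expansion) + 1 (cadential extension) = 10.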